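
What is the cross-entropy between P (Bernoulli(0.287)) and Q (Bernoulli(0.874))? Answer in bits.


H(P,Q) = -p*log2(q) - (1-p)*log2(1-q). -0.287*log2(0.874) = 0.055763; -0.713*log2(0.126) = 2.130804. H(P,Q) = 0.055763 + 2.130804 = 2.1866

2.1866 bits


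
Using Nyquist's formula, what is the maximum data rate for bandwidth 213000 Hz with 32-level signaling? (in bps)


Rate = 2 * B * log2(M) = 2 * 213000 * 5.0 = 2130000.0

2130000.0 bps


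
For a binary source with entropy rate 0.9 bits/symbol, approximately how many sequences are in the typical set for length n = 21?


log2|A_typical| = nH = 21 * 0.9 = 18.9, so |A_typical| ~ 2^18.9 = 4.892e+05

4.892e+05


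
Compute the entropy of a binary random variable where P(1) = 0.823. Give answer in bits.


H = -p*log2(p) - (1-p)*log2(1-p). -0.823*log2(0.823) = 0.231292; -0.177*log2(0.177) = 0.442178. H = 0.231292 + 0.442178 = 0.6735

0.6735 bits


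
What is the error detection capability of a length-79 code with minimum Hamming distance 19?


Detection capability = d_min - 1 = 19 - 1 = 18

18 errors


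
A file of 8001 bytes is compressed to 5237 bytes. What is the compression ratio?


Ratio = original / compressed = 8001 / 5237 = 1.5278

1.5278


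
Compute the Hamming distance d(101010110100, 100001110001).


Count differing positions: . . ^ . ^ ^ . . . ^ . ^ = 5 differences

5


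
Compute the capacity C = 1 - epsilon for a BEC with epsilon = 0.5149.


C = 1 - epsilon = 1 - 0.5149 = 0.4851

0.4851 bits


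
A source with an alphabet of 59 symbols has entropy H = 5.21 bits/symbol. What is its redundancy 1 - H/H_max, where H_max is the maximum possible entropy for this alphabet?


H_max = log2(K) = log2(59) = 5.8826 bits/symbol. Redundancy = 1 - H/H_max = 1 - 5.21/5.8826 = 1 - 0.8857 = 0.1143

0.1143


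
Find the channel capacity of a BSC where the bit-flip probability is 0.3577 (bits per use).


H(p) = -p*log2(p) - (1-p)*log2(1-p) = -0.3577*log2(0.3577) - 0.6423*log2(0.6423) = 0.530533 + 0.410225 = 0.9408. C = 1 - H(p) = 1 - 0.9408 = 0.0592

0.0592 bits


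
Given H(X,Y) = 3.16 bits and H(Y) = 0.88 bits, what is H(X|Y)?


H(X|Y) = H(X,Y) - H(Y) = 3.16 - 0.88 = 2.28

2.28 bits


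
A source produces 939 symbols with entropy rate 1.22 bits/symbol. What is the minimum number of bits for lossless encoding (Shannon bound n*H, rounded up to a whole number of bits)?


Minimum bits >= n * H = 939 * 1.22 = 1145.58, rounded up to a whole number of bits = 1146

1146 bits


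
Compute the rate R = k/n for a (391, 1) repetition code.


Rate = k/n = 1/391

1/391


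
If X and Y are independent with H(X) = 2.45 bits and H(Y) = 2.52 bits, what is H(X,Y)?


For independent variables, H(X,Y) = H(X) + H(Y) = 2.45 + 2.52 = 4.97

4.97 bits


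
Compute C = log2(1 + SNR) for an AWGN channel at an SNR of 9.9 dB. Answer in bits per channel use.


SNR_linear = 10^(9.9/10) = 9.7724; C = log2(1 + SNR_linear) = log2(1 + 9.7724) = 3.4293

3.4293 bits/channel use


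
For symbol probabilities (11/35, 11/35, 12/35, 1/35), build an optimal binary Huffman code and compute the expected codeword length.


Huffman construction (repeatedly merge the two least-probable nodes; each merge adds 1 bit to every symbol beneath it): 1/35 + 11/35 = 12/35; 11/35 + 12/35 = 23/35; 12/35 + 23/35 = 1. Resulting codeword lengths (in the order the probabilities were given): (2, 2, 2, 2). L_avg = sum(p_i * l_i) = 11/35*2 + 11/35*2 + 12/35*2 + 1/35*2 = 2

2.0 bits


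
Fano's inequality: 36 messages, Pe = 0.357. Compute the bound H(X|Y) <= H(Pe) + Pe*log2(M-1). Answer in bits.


H(Pe) = -Pe*log2(Pe) - (1-Pe)*log2(1-Pe) = -0.357*log2(0.357) - 0.643*log2(0.643) = 0.530503 + 0.409661 = 0.9402. Pe*log2(M-1) = 0.357*log2(35) = 1.831154. Bound = H(Pe) + Pe*log2(M-1) = 0.530503 + 0.409661 + 1.831154 = 2.7713

2.7713 bits


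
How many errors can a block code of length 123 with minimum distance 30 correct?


Correction capability = floor((d-1)/2) = floor((30-1)/2) = 14

14 errors


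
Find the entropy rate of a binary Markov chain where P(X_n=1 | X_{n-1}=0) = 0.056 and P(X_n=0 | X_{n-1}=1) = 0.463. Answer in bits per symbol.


Stationary distribution: pi_0 = p10/(p01+p10) = 0.8921, pi_1 = 0.1079. Entropy rate H' = pi_0*H(p01) + pi_1*H(p10) = 0.8921*0.3114 + 0.1079*0.996 = 0.3852

0.3852 bits/symbol


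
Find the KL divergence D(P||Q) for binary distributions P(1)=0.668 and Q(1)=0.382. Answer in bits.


KL = p*log2(p/q) + (1-p)*log2((1-p)/(1-q)) = 0.668*log2(0.668/0.382) + 0.332*log2(0.332/0.618) = 0.241

0.241 bits


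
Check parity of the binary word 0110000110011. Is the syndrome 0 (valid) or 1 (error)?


Syndrome = XOR of all bits = 0 XOR 1 XOR 1 XOR 0 XOR 0 XOR 0 XOR 0 XOR 1 XOR 1 XOR 0 XOR 0 XOR 1 XOR 1 = 0

0


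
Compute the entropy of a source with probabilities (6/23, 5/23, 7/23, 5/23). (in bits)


H = -sum(p_i * log2(p_i)). Terms: -(6/23)*log2(6/23) = 0.505722; -(5/23)*log2(5/23) = 0.478616; -(7/23)*log2(7/23) = 0.522324; -(5/23)*log2(5/23) = 0.478616. H = 0.505722 + 0.478616 + 0.522324 + 0.478616 = 1.9853

1.9853 bits


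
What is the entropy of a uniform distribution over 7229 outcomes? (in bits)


H = log2(n) = log2(7229) = 12.8196

12.8196 bits


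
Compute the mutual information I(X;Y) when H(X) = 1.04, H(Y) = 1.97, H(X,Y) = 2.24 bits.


I(X;Y) = H(X) + H(Y) - H(X,Y) = 1.04 + 1.97 - 2.24 = 0.77

0.77 bits


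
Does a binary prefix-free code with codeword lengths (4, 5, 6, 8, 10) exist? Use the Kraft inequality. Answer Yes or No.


Kraft sum = sum(2^(-l_i)) = 0.1143, need <= 1. Result: satisfied (a binary prefix-free code with these lengths exists)

Yes


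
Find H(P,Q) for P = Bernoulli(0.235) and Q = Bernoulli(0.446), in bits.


H(P,Q) = -p*log2(q) - (1-p)*log2(1-q). -0.235*log2(0.446) = 0.273748; -0.765*log2(0.554) = 0.651812. H(P,Q) = 0.273748 + 0.651812 = 0.9256

0.9256 bits


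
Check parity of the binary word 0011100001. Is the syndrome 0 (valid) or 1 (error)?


Syndrome = XOR of all bits = 0 XOR 0 XOR 1 XOR 1 XOR 1 XOR 0 XOR 0 XOR 0 XOR 0 XOR 1 = 0

0


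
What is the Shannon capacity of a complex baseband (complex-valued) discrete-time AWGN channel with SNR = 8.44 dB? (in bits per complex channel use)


SNR_linear = 10^(8.44/10) = 6.9823; C = log2(1 + SNR_linear) = log2(1 + 6.9823) = 2.9968

2.9968 bits/channel use


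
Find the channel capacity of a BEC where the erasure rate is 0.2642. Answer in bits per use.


C = 1 - epsilon = 1 - 0.2642 = 0.7358

0.7358 bits


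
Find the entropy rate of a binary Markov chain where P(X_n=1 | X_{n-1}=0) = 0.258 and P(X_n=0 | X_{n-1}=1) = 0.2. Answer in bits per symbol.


Stationary distribution: pi_0 = p10/(p01+p10) = 0.4367, pi_1 = 0.5633. Entropy rate H' = pi_0*H(p01) + pi_1*H(p10) = 0.4367*0.8237 + 0.5633*0.7219 = 0.7664

0.7664 bits/symbol


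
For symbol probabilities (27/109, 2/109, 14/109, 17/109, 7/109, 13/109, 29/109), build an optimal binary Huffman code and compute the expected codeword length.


Huffman construction (repeatedly merge the two least-probable nodes; each merge adds 1 bit to every symbol beneath it): 2/109 + 7/109 = 9/109; 9/109 + 13/109 = 22/109; 14/109 + 17/109 = 31/109; 22/109 + 27/109 = 49/109; 29/109 + 31/109 = 60/109; 49/109 + 60/109 = 1. Resulting codeword lengths (in the order the probabilities were given): (2, 4, 3, 3, 4, 3, 2). L_avg = sum(p_i * l_i) = 27/109*2 + 2/109*4 + 14/109*3 + 17/109*3 + 7/109*4 + 13/109*3 + 29/109*2 = 280/109 = 2.5688

2.5688 bits


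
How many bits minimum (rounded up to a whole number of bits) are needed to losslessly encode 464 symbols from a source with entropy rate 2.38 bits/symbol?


Minimum bits >= n * H = 464 * 2.38 = 1104.32, rounded up to a whole number of bits = 1105

1105 bits


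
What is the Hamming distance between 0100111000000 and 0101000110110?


Count differing positions: . . . ^ ^ ^ ^ ^ ^ . ^ ^ . = 8 differences

8


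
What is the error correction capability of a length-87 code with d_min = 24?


Correction capability = floor((d-1)/2) = floor((24-1)/2) = 11

11 errors


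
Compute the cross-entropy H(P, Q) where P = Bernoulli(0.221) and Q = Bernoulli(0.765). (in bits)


H(P,Q) = -p*log2(q) - (1-p)*log2(1-q). -0.221*log2(0.765) = 0.085410; -0.779*log2(0.235) = 1.627539. H(P,Q) = 0.085410 + 1.627539 = 1.7129

1.7129 bits


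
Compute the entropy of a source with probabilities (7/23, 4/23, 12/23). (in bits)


H = -sum(p_i * log2(p_i)). Terms: -(7/23)*log2(7/23) = 0.522324; -(4/23)*log2(4/23) = 0.438880; -(12/23)*log2(12/23) = 0.489704. H = 0.522324 + 0.438880 + 0.489704 = 1.4509

1.4509 bits


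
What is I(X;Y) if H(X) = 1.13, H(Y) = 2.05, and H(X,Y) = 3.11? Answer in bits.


I(X;Y) = H(X) + H(Y) - H(X,Y) = 1.13 + 2.05 - 3.11 = 0.07

0.07 bits


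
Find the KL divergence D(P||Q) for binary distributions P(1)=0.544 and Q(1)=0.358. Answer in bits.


KL = p*log2(p/q) + (1-p)*log2((1-p)/(1-q)) = 0.544*log2(0.544/0.358) + 0.456*log2(0.456/0.642) = 0.1033

0.1033 bits


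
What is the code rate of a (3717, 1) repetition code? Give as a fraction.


Rate = k/n = 1/3717

1/3717


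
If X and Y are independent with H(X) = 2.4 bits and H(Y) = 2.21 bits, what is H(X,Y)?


For independent variables, H(X,Y) = H(X) + H(Y) = 2.4 + 2.21 = 4.61

4.61 bits


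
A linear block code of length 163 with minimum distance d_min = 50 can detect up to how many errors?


Detection capability = d_min - 1 = 50 - 1 = 49

49 errors


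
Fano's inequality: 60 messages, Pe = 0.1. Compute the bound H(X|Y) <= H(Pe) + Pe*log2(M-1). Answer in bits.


H(Pe) = -Pe*log2(Pe) - (1-Pe)*log2(1-Pe) = -0.1*log2(0.1) - 0.9*log2(0.9) = 0.332193 + 0.136803 = 0.469. Pe*log2(M-1) = 0.1*log2(59) = 0.588264. Bound = H(Pe) + Pe*log2(M-1) = 0.332193 + 0.136803 + 0.588264 = 1.0573

1.0573 bits


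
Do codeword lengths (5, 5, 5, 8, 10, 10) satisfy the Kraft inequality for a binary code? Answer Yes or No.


Kraft sum = sum(2^(-l_i)) = 0.0996, need <= 1. Result: satisfied (a binary prefix-free code with these lengths exists)

Yes


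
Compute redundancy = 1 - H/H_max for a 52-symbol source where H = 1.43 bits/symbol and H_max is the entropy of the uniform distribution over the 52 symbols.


H_max = log2(K) = log2(52) = 5.7004 bits/symbol. Redundancy = 1 - H/H_max = 1 - 1.43/5.7004 = 1 - 0.2509 = 0.7491

0.7491


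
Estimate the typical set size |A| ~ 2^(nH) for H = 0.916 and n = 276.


log2|A_typical| = nH = 276 * 0.916 = 252.816, so |A_typical| ~ 2^252.816 = 1.274e+76

1.274e+76


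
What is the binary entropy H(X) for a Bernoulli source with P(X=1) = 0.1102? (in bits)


H = -p*log2(p) - (1-p)*log2(1-p). -0.1102*log2(0.1102) = 0.350635; -0.8898*log2(0.8898) = 0.149884. H = 0.350635 + 0.149884 = 0.5005

0.5005 bits


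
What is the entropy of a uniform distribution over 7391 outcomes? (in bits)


H = log2(n) = log2(7391) = 12.8516

12.8516 bits


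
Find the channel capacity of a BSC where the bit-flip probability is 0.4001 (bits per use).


H(p) = -p*log2(p) - (1-p)*log2(1-p) = -0.4001*log2(0.4001) - 0.5999*log2(0.5999) = 0.528759 + 0.442250 = 0.971. C = 1 - H(p) = 1 - 0.971 = 0.029

0.029 bits


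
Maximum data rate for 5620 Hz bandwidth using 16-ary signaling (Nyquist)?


Rate = 2 * B * log2(M) = 2 * 5620 * 4.0 = 44960.0

44960.0 bps


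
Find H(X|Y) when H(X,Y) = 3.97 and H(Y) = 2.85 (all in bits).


H(X|Y) = H(X,Y) - H(Y) = 3.97 - 2.85 = 1.12

1.12 bits


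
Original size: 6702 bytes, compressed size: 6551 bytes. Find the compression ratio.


Ratio = original / compressed = 6702 / 6551 = 1.023

1.023


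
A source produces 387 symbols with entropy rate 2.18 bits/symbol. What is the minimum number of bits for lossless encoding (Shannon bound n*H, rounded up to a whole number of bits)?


Minimum bits >= n * H = 387 * 2.18 = 843.66, rounded up to a whole number of bits = 844

844 bits


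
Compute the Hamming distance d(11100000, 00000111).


Count differing positions: ^ ^ ^ . . ^ ^ ^ = 6 differences

6


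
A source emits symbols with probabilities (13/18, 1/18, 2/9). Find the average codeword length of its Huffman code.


Huffman construction (repeatedly merge the two least-probable nodes; each merge adds 1 bit to every symbol beneath it): 1/18 + 2/9 = 5/18; 5/18 + 13/18 = 1. Resulting codeword lengths (in the order the probabilities were given): (1, 2, 2). L_avg = sum(p_i * l_i) = 13/18*1 + 1/18*2 + 2/9*2 = 23/18 = 1.2778

1.2778 bits


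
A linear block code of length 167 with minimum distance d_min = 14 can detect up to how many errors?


Detection capability = d_min - 1 = 14 - 1 = 13

13 errors


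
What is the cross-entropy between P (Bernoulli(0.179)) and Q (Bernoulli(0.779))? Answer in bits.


H(P,Q) = -p*log2(q) - (1-p)*log2(1-q). -0.179*log2(0.779) = 0.064495; -0.821*log2(0.221) = 1.788041. H(P,Q) = 0.064495 + 1.788041 = 1.8525

1.8525 bits


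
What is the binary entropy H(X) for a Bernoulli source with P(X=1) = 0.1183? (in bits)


H = -p*log2(p) - (1-p)*log2(1-p). -0.1183*log2(0.1183) = 0.364302; -0.8817*log2(0.8817) = 0.160152. H = 0.364302 + 0.160152 = 0.5245

0.5245 bits


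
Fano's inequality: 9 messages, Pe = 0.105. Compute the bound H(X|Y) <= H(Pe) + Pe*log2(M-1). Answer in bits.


H(Pe) = -Pe*log2(Pe) - (1-Pe)*log2(1-Pe) = -0.105*log2(0.105) - 0.895*log2(0.895) = 0.341412 + 0.143236 = 0.4846. Pe*log2(M-1) = 0.105*log2(8) = 0.315000. Bound = H(Pe) + Pe*log2(M-1) = 0.341412 + 0.143236 + 0.315000 = 0.7996

0.7996 bits


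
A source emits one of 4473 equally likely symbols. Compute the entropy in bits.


H = log2(n) = log2(4473) = 12.127

12.127 bits


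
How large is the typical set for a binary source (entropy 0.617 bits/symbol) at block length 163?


log2|A_typical| = nH = 163 * 0.617 = 100.571, so |A_typical| ~ 2^100.571 = 1.883e+30

1.883e+30


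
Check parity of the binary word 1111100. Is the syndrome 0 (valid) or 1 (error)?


Syndrome = XOR of all bits = 1 XOR 1 XOR 1 XOR 1 XOR 1 XOR 0 XOR 0 = 1

1


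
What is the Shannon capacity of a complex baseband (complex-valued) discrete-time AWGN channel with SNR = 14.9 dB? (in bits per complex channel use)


SNR_linear = 10^(14.9/10) = 30.903; C = log2(1 + SNR_linear) = log2(1 + 30.903) = 4.9956

4.9956 bits/channel use


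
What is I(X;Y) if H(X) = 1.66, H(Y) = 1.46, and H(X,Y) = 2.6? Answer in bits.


I(X;Y) = H(X) + H(Y) - H(X,Y) = 1.66 + 1.46 - 2.6 = 0.52

0.52 bits


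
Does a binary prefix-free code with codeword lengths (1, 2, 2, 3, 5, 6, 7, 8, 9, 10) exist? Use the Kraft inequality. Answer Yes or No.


Kraft sum = sum(2^(-l_i)) = 1.1865, need <= 1. Result: violated (a binary prefix-free code with these lengths cannot exist)

No


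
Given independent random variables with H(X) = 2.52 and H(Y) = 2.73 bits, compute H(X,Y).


For independent variables, H(X,Y) = H(X) + H(Y) = 2.52 + 2.73 = 5.25

5.25 bits


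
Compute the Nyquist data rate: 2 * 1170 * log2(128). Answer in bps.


Rate = 2 * B * log2(M) = 2 * 1170 * 7.0 = 16380.0

16380.0 bps


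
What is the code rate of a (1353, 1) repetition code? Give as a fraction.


Rate = k/n = 1/1353

1/1353


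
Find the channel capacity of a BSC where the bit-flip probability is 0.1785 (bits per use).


H(p) = -p*log2(p) - (1-p)*log2(1-p) = -0.1785*log2(0.1785) - 0.8215*log2(0.8215) = 0.443752 + 0.233033 = 0.6768. C = 1 - H(p) = 1 - 0.6768 = 0.3232

0.3232 bits


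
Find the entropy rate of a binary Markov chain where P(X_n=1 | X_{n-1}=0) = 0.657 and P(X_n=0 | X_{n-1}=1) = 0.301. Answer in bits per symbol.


Stationary distribution: pi_0 = p10/(p01+p10) = 0.3142, pi_1 = 0.6858. Entropy rate H' = pi_0*H(p01) + pi_1*H(p10) = 0.3142*0.9277 + 0.6858*0.8825 = 0.8967

0.8967 bits/symbol


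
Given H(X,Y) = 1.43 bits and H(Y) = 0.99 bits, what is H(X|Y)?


H(X|Y) = H(X,Y) - H(Y) = 1.43 - 0.99 = 0.44

0.44 bits


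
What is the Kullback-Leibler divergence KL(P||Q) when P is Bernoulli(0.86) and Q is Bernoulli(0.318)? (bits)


KL = p*log2(p/q) + (1-p)*log2((1-p)/(1-q)) = 0.86*log2(0.86/0.318) + 0.14*log2(0.14/0.682) = 0.9146

0.9146 bits


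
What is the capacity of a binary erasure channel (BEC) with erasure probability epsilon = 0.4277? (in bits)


C = 1 - epsilon = 1 - 0.4277 = 0.5723

0.5723 bits


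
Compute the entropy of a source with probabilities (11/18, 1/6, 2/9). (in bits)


H = -sum(p_i * log2(p_i)). Terms: -(11/18)*log2(11/18) = 0.434190; -(1/6)*log2(1/6) = 0.430827; -(2/9)*log2(2/9) = 0.482206. H = 0.434190 + 0.430827 + 0.482206 = 1.3472

1.3472 bits


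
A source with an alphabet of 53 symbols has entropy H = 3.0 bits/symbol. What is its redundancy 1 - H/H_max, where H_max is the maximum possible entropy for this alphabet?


H_max = log2(K) = log2(53) = 5.7279 bits/symbol. Redundancy = 1 - H/H_max = 1 - 3.0/5.7279 = 1 - 0.5238 = 0.4762

0.4762


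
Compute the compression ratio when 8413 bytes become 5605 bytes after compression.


Ratio = original / compressed = 8413 / 5605 = 1.501

1.501


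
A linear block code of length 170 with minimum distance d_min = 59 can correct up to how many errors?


Correction capability = floor((d-1)/2) = floor((59-1)/2) = 29

29 errors


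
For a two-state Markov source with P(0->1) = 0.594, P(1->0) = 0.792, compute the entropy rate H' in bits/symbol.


Stationary distribution: pi_0 = p10/(p01+p10) = 0.5714, pi_1 = 0.4286. Entropy rate H' = pi_0*H(p01) + pi_1*H(p10) = 0.5714*0.9744 + 0.4286*0.7376 = 0.8729

0.8729 bits/symbol


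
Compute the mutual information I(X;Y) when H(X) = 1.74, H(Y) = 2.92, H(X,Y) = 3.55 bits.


I(X;Y) = H(X) + H(Y) - H(X,Y) = 1.74 + 2.92 - 3.55 = 1.11

1.11 bits


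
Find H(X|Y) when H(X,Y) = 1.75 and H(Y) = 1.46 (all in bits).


H(X|Y) = H(X,Y) - H(Y) = 1.75 - 1.46 = 0.29

0.29 bits


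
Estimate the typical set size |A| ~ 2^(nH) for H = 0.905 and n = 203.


log2|A_typical| = nH = 203 * 0.905 = 183.715, so |A_typical| ~ 2^183.715 = 2.012e+55

2.012e+55


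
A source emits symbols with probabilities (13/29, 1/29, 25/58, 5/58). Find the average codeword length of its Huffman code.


Huffman construction (repeatedly merge the two least-probable nodes; each merge adds 1 bit to every symbol beneath it): 1/29 + 5/58 = 7/58; 7/58 + 25/58 = 16/29; 13/29 + 16/29 = 1. Resulting codeword lengths (in the order the probabilities were given): (1, 3, 2, 3). L_avg = sum(p_i * l_i) = 13/29*1 + 1/29*3 + 25/58*2 + 5/58*3 = 97/58 = 1.6724

1.6724 bits


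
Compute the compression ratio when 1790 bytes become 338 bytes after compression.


Ratio = original / compressed = 1790 / 338 = 5.2959

5.2959


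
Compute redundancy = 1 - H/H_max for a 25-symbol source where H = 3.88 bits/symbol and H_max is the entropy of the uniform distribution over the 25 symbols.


H_max = log2(K) = log2(25) = 4.6439 bits/symbol. Redundancy = 1 - H/H_max = 1 - 3.88/4.6439 = 1 - 0.8355 = 0.1645

0.1645


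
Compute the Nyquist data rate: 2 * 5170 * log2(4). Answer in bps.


Rate = 2 * B * log2(M) = 2 * 5170 * 2.0 = 20680.0

20680.0 bps


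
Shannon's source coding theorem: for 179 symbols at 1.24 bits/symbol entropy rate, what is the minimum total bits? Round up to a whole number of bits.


Minimum bits >= n * H = 179 * 1.24 = 221.96, rounded up to a whole number of bits = 222

222 bits


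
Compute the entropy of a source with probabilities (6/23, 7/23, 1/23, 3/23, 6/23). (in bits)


H = -sum(p_i * log2(p_i)). Terms: -(6/23)*log2(6/23) = 0.505722; -(7/23)*log2(7/23) = 0.522324; -(1/23)*log2(1/23) = 0.196677; -(3/23)*log2(3/23) = 0.383296; -(6/23)*log2(6/23) = 0.505722. H = 0.505722 + 0.522324 + 0.196677 + 0.383296 + 0.505722 = 2.1137

2.1137 bits


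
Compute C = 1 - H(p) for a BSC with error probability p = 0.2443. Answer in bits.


H(p) = -p*log2(p) - (1-p)*log2(1-p) = -0.2443*log2(0.2443) - 0.7557*log2(0.7557) = 0.496729 + 0.305389 = 0.8021. C = 1 - H(p) = 1 - 0.8021 = 0.1979

0.1979 bits


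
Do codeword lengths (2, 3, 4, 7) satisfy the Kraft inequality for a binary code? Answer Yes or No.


Kraft sum = sum(2^(-l_i)) = 0.4453, need <= 1. Result: satisfied (a binary prefix-free code with these lengths exists)

Yes


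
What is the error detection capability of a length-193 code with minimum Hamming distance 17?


Detection capability = d_min - 1 = 17 - 1 = 16

16 errors


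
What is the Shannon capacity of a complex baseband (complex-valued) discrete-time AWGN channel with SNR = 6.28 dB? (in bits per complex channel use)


SNR_linear = 10^(6.28/10) = 4.2462; C = log2(1 + SNR_linear) = log2(1 + 4.2462) = 2.3913

2.3913 bits/channel use


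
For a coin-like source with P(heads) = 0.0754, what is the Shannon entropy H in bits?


H = -p*log2(p) - (1-p)*log2(1-p). -0.0754*log2(0.0754) = 0.281189; -0.9246*log2(0.9246) = 0.104571. H = 0.281189 + 0.104571 = 0.3858

0.3858 bits


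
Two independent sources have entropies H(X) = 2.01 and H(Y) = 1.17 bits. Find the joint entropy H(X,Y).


For independent variables, H(X,Y) = H(X) + H(Y) = 2.01 + 1.17 = 3.18

3.18 bits


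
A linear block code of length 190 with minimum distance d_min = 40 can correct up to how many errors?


Correction capability = floor((d-1)/2) = floor((40-1)/2) = 19

19 errors


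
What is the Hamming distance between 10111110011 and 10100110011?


Count differing positions: . . . ^ ^ . . . . . . = 2 differences

2


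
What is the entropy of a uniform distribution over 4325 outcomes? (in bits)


H = log2(n) = log2(4325) = 12.0785

12.0785 bits


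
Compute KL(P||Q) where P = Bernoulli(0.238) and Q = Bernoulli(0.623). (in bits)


KL = p*log2(p/q) + (1-p)*log2((1-p)/(1-q)) = 0.238*log2(0.238/0.623) + 0.762*log2(0.762/0.377) = 0.4432

0.4432 bits


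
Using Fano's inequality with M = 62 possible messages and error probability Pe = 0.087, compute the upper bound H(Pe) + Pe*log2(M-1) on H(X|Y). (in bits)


H(Pe) = -Pe*log2(Pe) - (1-Pe)*log2(1-Pe) = -0.087*log2(0.087) - 0.913*log2(0.913) = 0.306487 + 0.119889 = 0.4264. Pe*log2(M-1) = 0.087*log2(61) = 0.515974. Bound = H(Pe) + Pe*log2(M-1) = 0.306487 + 0.119889 + 0.515974 = 0.9424

0.9424 bits


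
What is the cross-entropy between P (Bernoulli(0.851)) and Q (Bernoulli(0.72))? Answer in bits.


H(P,Q) = -p*log2(q) - (1-p)*log2(1-q). -0.851*log2(0.72) = 0.403315; -0.149*log2(0.28) = 0.273639. H(P,Q) = 0.403315 + 0.273639 = 0.677

0.677 bits


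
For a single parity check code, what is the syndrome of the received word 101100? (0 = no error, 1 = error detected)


Syndrome = XOR of all bits = 1 XOR 0 XOR 1 XOR 1 XOR 0 XOR 0 = 1

1


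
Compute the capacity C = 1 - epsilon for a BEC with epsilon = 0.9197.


C = 1 - epsilon = 1 - 0.9197 = 0.0803

0.0803 bits


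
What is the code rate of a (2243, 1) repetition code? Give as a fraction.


Rate = k/n = 1/2243

1/2243


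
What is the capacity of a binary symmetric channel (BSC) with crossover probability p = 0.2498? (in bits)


H(p) = -p*log2(p) - (1-p)*log2(1-p) = -0.2498*log2(0.2498) - 0.7502*log2(0.7502) = 0.499888 + 0.311073 = 0.811. C = 1 - H(p) = 1 - 0.811 = 0.189

0.189 bits


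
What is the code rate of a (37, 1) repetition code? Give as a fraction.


Rate = k/n = 1/37

1/37


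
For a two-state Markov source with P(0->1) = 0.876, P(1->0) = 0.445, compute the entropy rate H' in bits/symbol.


Stationary distribution: pi_0 = p10/(p01+p10) = 0.3369, pi_1 = 0.6631. Entropy rate H' = pi_0*H(p01) + pi_1*H(p10) = 0.3369*0.5408 + 0.6631*0.9913 = 0.8395

0.8395 bits/symbol


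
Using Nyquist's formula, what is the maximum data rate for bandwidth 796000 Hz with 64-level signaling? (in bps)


Rate = 2 * B * log2(M) = 2 * 796000 * 6.0 = 9552000.0

9552000.0 bps


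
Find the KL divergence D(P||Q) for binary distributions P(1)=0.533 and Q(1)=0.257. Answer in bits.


KL = p*log2(p/q) + (1-p)*log2((1-p)/(1-q)) = 0.533*log2(0.533/0.257) + 0.467*log2(0.467/0.743) = 0.248

0.248 bits


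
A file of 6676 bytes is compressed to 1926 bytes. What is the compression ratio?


Ratio = original / compressed = 6676 / 1926 = 3.4663

3.4663


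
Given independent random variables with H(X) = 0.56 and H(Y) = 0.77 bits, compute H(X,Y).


For independent variables, H(X,Y) = H(X) + H(Y) = 0.56 + 0.77 = 1.33

1.33 bits


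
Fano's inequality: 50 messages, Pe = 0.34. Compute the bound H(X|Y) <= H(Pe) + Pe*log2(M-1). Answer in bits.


H(Pe) = -Pe*log2(Pe) - (1-Pe)*log2(1-Pe) = -0.34*log2(0.34) - 0.66*log2(0.66) = 0.529174 + 0.395645 = 0.9248. Pe*log2(M-1) = 0.34*log2(49) = 1.909001. Bound = H(Pe) + Pe*log2(M-1) = 0.529174 + 0.395645 + 1.909001 = 2.8338

2.8338 bits


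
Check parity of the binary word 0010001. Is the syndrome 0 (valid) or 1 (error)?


Syndrome = XOR of all bits = 0 XOR 0 XOR 1 XOR 0 XOR 0 XOR 0 XOR 1 = 0

0


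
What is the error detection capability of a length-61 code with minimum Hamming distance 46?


Detection capability = d_min - 1 = 46 - 1 = 45

45 errors


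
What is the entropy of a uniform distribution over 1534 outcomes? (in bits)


H = log2(n) = log2(1534) = 10.5831

10.5831 bits


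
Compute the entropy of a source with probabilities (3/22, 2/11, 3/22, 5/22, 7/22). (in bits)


H = -sum(p_i * log2(p_i)). Terms: -(3/22)*log2(3/22) = 0.391973; -(2/11)*log2(2/11) = 0.447169; -(3/22)*log2(3/22) = 0.391973; -(5/22)*log2(5/22) = 0.485796; -(7/22)*log2(7/22) = 0.525661. H = 0.391973 + 0.447169 + 0.391973 + 0.485796 + 0.525661 = 2.2426

2.2426 bits


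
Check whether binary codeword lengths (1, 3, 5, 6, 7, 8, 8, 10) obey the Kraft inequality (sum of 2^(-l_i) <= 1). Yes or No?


Kraft sum = sum(2^(-l_i)) = 0.6885, need <= 1. Result: satisfied (a binary prefix-free code with these lengths exists)

Yes


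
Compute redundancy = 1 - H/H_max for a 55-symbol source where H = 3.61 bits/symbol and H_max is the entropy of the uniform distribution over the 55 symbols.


H_max = log2(K) = log2(55) = 5.7814 bits/symbol. Redundancy = 1 - H/H_max = 1 - 3.61/5.7814 = 1 - 0.6244 = 0.3756

0.3756


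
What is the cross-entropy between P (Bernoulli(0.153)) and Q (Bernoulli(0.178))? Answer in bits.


H(P,Q) = -p*log2(q) - (1-p)*log2(1-q). -0.153*log2(0.178) = 0.380978; -0.847*log2(0.822) = 0.239523. H(P,Q) = 0.380978 + 0.239523 = 0.6205

0.6205 bits


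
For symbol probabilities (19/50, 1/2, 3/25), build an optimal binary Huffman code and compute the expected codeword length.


Huffman construction (repeatedly merge the two least-probable nodes; each merge adds 1 bit to every symbol beneath it): 3/25 + 19/50 = 1/2; 1/2 + 1/2 = 1. Resulting codeword lengths (in the order the probabilities were given): (2, 1, 2). L_avg = sum(p_i * l_i) = 19/50*2 + 1/2*1 + 3/25*2 = 3/2 = 1.5

1.5 bits


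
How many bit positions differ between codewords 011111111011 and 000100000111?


Count differing positions: . ^ ^ . ^ ^ ^ ^ ^ ^ . . = 8 differences

8


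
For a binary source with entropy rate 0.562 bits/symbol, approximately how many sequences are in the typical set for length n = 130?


log2|A_typical| = nH = 130 * 0.562 = 73.06, so |A_typical| ~ 2^73.06 = 9.846e+21

9.846e+21


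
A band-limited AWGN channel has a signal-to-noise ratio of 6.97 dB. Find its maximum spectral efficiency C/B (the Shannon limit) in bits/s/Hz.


SNR_linear = 10^(6.97/10) = 4.9774; C/B = log2(1 + SNR_linear) = log2(1 + 4.9774) = 2.5795

2.5795 bits/s/Hz


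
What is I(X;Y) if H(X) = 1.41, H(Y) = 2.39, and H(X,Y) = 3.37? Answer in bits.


I(X;Y) = H(X) + H(Y) - H(X,Y) = 1.41 + 2.39 - 3.37 = 0.43

0.43 bits


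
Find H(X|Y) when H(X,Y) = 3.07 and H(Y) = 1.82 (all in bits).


H(X|Y) = H(X,Y) - H(Y) = 3.07 - 1.82 = 1.25

1.25 bits


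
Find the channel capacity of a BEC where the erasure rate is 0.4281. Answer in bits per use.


C = 1 - epsilon = 1 - 0.4281 = 0.5719

0.5719 bits


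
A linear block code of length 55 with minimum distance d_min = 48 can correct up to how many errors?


Correction capability = floor((d-1)/2) = floor((48-1)/2) = 23

23 errors


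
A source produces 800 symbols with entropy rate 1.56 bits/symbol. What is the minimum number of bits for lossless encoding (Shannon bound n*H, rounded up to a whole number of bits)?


Minimum bits >= n * H = 800 * 1.56 = 1248.0, rounded up to a whole number of bits = 1248

1248 bits


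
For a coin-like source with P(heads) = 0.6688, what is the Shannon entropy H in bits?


H = -p*log2(p) - (1-p)*log2(1-p). -0.6688*log2(0.6688) = 0.388140; -0.3312*log2(0.3312) = 0.528007. H = 0.388140 + 0.528007 = 0.9161

0.9161 bits


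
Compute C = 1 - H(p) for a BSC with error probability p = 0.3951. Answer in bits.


H(p) = -p*log2(p) - (1-p)*log2(1-p) = -0.3951*log2(0.3951) - 0.6049*log2(0.6049) = 0.529320 + 0.438692 = 0.968. C = 1 - H(p) = 1 - 0.968 = 0.032

0.032 bits


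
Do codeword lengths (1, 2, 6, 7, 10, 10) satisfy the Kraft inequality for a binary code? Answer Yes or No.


Kraft sum = sum(2^(-l_i)) = 0.7754, need <= 1. Result: satisfied (a binary prefix-free code with these lengths exists)

Yes


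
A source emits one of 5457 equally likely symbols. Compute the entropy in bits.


H = log2(n) = log2(5457) = 12.4139

12.4139 bits


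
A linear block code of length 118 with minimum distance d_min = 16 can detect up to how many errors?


Detection capability = d_min - 1 = 16 - 1 = 15

15 errors


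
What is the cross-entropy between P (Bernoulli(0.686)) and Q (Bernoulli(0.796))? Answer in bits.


H(P,Q) = -p*log2(q) - (1-p)*log2(1-q). -0.686*log2(0.796) = 0.225804; -0.314*log2(0.204) = 0.720115. H(P,Q) = 0.225804 + 0.720115 = 0.9459

0.9459 bits


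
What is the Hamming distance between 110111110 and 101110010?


Count differing positions: . ^ ^ . . ^ ^ . . = 4 differences

4


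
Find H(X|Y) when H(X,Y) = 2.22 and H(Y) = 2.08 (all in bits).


H(X|Y) = H(X,Y) - H(Y) = 2.22 - 2.08 = 0.14

0.14 bits


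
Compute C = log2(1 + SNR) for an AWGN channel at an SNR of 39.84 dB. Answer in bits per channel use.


SNR_linear = 10^(39.84/10) = 9638.2902; C = log2(1 + SNR_linear) = log2(1 + 9638.2902) = 13.2347

13.2347 bits/channel use


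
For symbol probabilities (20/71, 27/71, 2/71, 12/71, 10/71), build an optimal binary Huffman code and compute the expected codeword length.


Huffman construction (repeatedly merge the two least-probable nodes; each merge adds 1 bit to every symbol beneath it): 2/71 + 10/71 = 12/71; 12/71 + 12/71 = 24/71; 20/71 + 24/71 = 44/71; 27/71 + 44/71 = 1. Resulting codeword lengths (in the order the probabilities were given): (2, 1, 4, 3, 4). L_avg = sum(p_i * l_i) = 20/71*2 + 27/71*1 + 2/71*4 + 12/71*3 + 10/71*4 = 151/71 = 2.1268

2.1268 bits


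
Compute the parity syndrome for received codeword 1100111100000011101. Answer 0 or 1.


Syndrome = XOR of all bits = 1 XOR 1 XOR 0 XOR 0 XOR 1 XOR 1 XOR 1 XOR 1 XOR 0 XOR 0 XOR 0 XOR 0 XOR 0 XOR 0 XOR 1 XOR 1 XOR 1 XOR 0 XOR 1 = 0

0


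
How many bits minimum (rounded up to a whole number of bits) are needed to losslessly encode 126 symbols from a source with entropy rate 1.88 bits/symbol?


Minimum bits >= n * H = 126 * 1.88 = 236.88, rounded up to a whole number of bits = 237

237 bits


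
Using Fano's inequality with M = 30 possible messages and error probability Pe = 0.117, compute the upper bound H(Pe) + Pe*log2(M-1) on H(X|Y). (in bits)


H(Pe) = -Pe*log2(Pe) - (1-Pe)*log2(1-Pe) = -0.117*log2(0.117) - 0.883*log2(0.883) = 0.362164 + 0.158511 = 0.5207. Pe*log2(M-1) = 0.117*log2(29) = 0.568384. Bound = H(Pe) + Pe*log2(M-1) = 0.362164 + 0.158511 + 0.568384 = 1.0891

1.0891 bits


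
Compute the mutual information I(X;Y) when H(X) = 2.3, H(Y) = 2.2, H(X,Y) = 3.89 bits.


I(X;Y) = H(X) + H(Y) - H(X,Y) = 2.3 + 2.2 - 3.89 = 0.61

0.61 bits


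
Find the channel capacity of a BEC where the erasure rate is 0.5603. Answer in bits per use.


C = 1 - epsilon = 1 - 0.5603 = 0.4397

0.4397 bits


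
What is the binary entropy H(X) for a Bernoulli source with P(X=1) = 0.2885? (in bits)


H = -p*log2(p) - (1-p)*log2(1-p). -0.2885*log2(0.2885) = 0.517383; -0.7115*log2(0.7115) = 0.349392. H = 0.517383 + 0.349392 = 0.8668

0.8668 bits


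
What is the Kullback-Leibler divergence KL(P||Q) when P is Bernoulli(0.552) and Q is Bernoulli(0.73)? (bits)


KL = p*log2(p/q) + (1-p)*log2((1-p)/(1-q)) = 0.552*log2(0.552/0.73) + 0.448*log2(0.448/0.27) = 0.1047

0.1047 bits


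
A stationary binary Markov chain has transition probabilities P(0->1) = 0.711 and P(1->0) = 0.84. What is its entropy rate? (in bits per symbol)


Stationary distribution: pi_0 = p10/(p01+p10) = 0.5416, pi_1 = 0.4584. Entropy rate H' = pi_0*H(p01) + pi_1*H(p10) = 0.5416*0.8674 + 0.4584*0.6343 = 0.7606

0.7606 bits/symbol


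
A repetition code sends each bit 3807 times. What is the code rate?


Rate = k/n = 1/3807

1/3807


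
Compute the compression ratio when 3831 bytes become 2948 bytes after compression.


Ratio = original / compressed = 3831 / 2948 = 1.2995

1.2995


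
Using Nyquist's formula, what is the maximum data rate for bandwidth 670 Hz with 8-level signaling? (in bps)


Rate = 2 * B * log2(M) = 2 * 670 * 3.0 = 4020.0

4020.0 bps


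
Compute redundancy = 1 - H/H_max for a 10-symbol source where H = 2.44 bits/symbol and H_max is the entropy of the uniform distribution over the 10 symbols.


H_max = log2(K) = log2(10) = 3.3219 bits/symbol. Redundancy = 1 - H/H_max = 1 - 2.44/3.3219 = 1 - 0.7345 = 0.2655

0.2655


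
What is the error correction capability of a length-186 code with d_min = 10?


Correction capability = floor((d-1)/2) = floor((10-1)/2) = 4

4 errors


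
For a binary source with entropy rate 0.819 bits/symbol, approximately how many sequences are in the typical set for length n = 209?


log2|A_typical| = nH = 209 * 0.819 = 171.171, so |A_typical| ~ 2^171.171 = 3.370e+51

3.370e+51


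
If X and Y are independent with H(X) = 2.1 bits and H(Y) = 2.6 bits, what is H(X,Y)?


For independent variables, H(X,Y) = H(X) + H(Y) = 2.1 + 2.6 = 4.7

4.7 bits


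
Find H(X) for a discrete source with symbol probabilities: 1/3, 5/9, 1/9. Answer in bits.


H = -sum(p_i * log2(p_i)). Terms: -(1/3)*log2(1/3) = 0.528321; -(5/9)*log2(5/9) = 0.471109; -(1/9)*log2(1/9) = 0.352214. H = 0.528321 + 0.471109 + 0.352214 = 1.3516

1.3516 bits


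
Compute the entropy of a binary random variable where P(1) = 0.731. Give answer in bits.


H = -p*log2(p) - (1-p)*log2(1-p). -0.731*log2(0.731) = 0.330453; -0.269*log2(0.269) = 0.509573. H = 0.330453 + 0.509573 = 0.84

0.84 bits


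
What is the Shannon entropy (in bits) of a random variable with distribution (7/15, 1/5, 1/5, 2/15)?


H = -sum(p_i * log2(p_i)). Terms: -(7/15)*log2(7/15) = 0.513117; -(1/5)*log2(1/5) = 0.464386; -(1/5)*log2(1/5) = 0.464386; -(2/15)*log2(2/15) = 0.387585. H = 0.513117 + 0.464386 + 0.464386 + 0.387585 = 1.8295

1.8295 bits


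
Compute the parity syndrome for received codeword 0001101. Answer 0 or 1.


Syndrome = XOR of all bits = 0 XOR 0 XOR 0 XOR 1 XOR 1 XOR 0 XOR 1 = 1

1


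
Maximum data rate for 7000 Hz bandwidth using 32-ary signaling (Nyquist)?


Rate = 2 * B * log2(M) = 2 * 7000 * 5.0 = 70000.0

70000.0 bps


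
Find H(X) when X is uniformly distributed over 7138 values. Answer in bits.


H = log2(n) = log2(7138) = 12.8013

12.8013 bits


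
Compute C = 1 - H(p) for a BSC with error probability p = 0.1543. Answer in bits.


H(p) = -p*log2(p) - (1-p)*log2(1-p) = -0.1543*log2(0.1543) - 0.8457*log2(0.8457) = 0.416022 + 0.204475 = 0.6205. C = 1 - H(p) = 1 - 0.6205 = 0.3795

0.3795 bits


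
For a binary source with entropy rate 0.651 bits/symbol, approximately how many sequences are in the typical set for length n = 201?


log2|A_typical| = nH = 201 * 0.651 = 130.851, so |A_typical| ~ 2^130.851 = 2.455e+39

2.455e+39


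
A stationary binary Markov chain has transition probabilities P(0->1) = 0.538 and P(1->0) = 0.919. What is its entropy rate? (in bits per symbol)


Stationary distribution: pi_0 = p10/(p01+p10) = 0.6307, pi_1 = 0.3693. Entropy rate H' = pi_0*H(p01) + pi_1*H(p10) = 0.6307*0.9958 + 0.3693*0.4057 = 0.7779

0.7779 bits/symbol


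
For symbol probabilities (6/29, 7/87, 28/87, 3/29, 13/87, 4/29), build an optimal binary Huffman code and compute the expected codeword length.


Huffman construction (repeatedly merge the two least-probable nodes; each merge adds 1 bit to every symbol beneath it): 7/87 + 3/29 = 16/87; 4/29 + 13/87 = 25/87; 16/87 + 6/29 = 34/87; 25/87 + 28/87 = 53/87; 34/87 + 53/87 = 1. Resulting codeword lengths (in the order the probabilities were given): (2, 3, 2, 3, 3, 3). L_avg = sum(p_i * l_i) = 6/29*2 + 7/87*3 + 28/87*2 + 3/29*3 + 13/87*3 + 4/29*3 = 215/87 = 2.4713

2.4713 bits


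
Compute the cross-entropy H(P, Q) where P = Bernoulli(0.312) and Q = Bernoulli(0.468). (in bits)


H(P,Q) = -p*log2(q) - (1-p)*log2(1-q). -0.312*log2(0.468) = 0.341771; -0.688*log2(0.532) = 0.626425. H(P,Q) = 0.341771 + 0.626425 = 0.9682

0.9682 bits


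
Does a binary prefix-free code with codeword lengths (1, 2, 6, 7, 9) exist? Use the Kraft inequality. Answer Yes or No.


Kraft sum = sum(2^(-l_i)) = 0.7754, need <= 1. Result: satisfied (a binary prefix-free code with these lengths exists)

Yes


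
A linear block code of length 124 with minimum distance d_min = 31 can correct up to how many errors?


Correction capability = floor((d-1)/2) = floor((31-1)/2) = 15

15 errors


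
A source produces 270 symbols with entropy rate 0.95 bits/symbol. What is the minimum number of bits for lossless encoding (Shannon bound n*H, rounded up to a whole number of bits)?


Minimum bits >= n * H = 270 * 0.95 = 256.5, rounded up to a whole number of bits = 257

257 bits


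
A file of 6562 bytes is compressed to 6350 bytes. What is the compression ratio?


Ratio = original / compressed = 6562 / 6350 = 1.0334

1.0334


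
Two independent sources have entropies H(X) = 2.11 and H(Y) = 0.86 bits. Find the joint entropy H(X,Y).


For independent variables, H(X,Y) = H(X) + H(Y) = 2.11 + 0.86 = 2.97

2.97 bits


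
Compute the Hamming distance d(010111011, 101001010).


Count differing positions: ^ ^ ^ ^ ^ . . . ^ = 6 differences

6


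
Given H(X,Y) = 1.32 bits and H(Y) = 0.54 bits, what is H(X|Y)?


H(X|Y) = H(X,Y) - H(Y) = 1.32 - 0.54 = 0.78

0.78 bits


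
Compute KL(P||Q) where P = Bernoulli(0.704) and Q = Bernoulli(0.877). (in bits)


KL = p*log2(p/q) + (1-p)*log2((1-p)/(1-q)) = 0.704*log2(0.704/0.877) + 0.296*log2(0.296/0.123) = 0.1518

0.1518 bits


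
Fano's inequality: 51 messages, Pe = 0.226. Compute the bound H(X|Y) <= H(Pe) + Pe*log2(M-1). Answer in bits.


H(Pe) = -Pe*log2(Pe) - (1-Pe)*log2(1-Pe) = -0.226*log2(0.226) - 0.774*log2(0.774) = 0.484907 + 0.286066 = 0.771. Pe*log2(M-1) = 0.226*log2(50) = 1.275511. Bound = H(Pe) + Pe*log2(M-1) = 0.484907 + 0.286066 + 1.275511 = 2.0465

2.0465 bits


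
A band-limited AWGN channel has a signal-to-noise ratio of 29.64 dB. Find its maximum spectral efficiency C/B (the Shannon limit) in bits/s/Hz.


SNR_linear = 10^(29.64/10) = 920.4496; C/B = log2(1 + SNR_linear) = log2(1 + 920.4496) = 9.8478

9.8478 bits/s/Hz


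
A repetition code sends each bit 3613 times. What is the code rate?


Rate = k/n = 1/3613

1/3613


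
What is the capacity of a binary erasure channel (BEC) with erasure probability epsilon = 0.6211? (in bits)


C = 1 - epsilon = 1 - 0.6211 = 0.3789

0.3789 bits


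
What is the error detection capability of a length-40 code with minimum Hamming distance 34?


Detection capability = d_min - 1 = 34 - 1 = 33

33 errors
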